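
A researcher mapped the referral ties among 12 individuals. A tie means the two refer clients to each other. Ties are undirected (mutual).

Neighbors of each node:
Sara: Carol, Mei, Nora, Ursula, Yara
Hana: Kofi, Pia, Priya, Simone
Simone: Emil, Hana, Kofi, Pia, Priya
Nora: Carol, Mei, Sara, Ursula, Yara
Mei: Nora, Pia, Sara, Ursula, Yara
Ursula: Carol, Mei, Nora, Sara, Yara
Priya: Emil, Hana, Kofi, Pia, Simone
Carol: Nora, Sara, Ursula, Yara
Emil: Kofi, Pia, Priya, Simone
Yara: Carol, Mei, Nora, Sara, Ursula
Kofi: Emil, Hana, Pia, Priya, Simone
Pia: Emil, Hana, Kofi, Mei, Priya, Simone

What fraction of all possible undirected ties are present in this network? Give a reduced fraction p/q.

There are 29 edges and 12 nodes, so the maximum possible is C(12,2) = 66.
Density = 29/66.

29/66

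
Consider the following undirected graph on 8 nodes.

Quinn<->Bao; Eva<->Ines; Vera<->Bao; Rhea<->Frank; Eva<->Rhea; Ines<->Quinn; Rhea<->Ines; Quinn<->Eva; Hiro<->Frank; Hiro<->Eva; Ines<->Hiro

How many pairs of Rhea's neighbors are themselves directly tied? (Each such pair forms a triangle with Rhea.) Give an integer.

1

Rhea's neighbors: Eva, Frank, and Ines.
Neighbor pairs that are themselves tied: Rhea–Eva–Ines. Each forms one triangle with Rhea, for 1 in total.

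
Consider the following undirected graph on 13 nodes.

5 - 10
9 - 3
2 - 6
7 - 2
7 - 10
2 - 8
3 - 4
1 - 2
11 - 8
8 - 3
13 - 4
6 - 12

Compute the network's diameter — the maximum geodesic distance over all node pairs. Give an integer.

7

Eccentricity of each node (its greatest distance to any other): 1:5, 2:4, 3:5, 4:6, 5:7, 6:5, 7:5, 8:4, 9:6, 10:6, 11:5, 12:6, 13:7.
The maximum eccentricity is 7, realized for instance by the pair 5–13 via 5 – 10 – 7 – 2 – 8 – 3 – 4 – 13. So the diameter is 7.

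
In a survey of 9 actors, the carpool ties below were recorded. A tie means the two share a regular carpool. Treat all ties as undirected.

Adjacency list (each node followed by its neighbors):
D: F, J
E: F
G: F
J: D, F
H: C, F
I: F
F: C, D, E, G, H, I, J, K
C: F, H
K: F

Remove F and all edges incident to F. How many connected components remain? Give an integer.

Without F, the remaining ties split the others into: {G}; {K}; {D, J}; {E}; {C, H}; {I}.
That's 6 separate components.

6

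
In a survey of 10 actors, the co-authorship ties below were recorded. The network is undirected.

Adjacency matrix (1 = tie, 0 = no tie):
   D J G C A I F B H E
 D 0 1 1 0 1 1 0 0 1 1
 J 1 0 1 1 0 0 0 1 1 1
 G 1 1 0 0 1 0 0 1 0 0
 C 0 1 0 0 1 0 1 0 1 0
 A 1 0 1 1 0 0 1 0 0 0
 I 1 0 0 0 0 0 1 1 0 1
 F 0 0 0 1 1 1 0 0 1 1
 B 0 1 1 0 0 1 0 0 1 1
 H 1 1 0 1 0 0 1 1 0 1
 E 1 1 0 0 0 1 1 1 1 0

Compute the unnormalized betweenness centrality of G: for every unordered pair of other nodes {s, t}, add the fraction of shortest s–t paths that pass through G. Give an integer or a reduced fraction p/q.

23/15

Pairs whose geodesics pass through G — D–B: 1/5; J–A: 1/3; A–B: 1.
All other pairs contribute 0.
Summing the contributions gives betweenness(G) = 23/15.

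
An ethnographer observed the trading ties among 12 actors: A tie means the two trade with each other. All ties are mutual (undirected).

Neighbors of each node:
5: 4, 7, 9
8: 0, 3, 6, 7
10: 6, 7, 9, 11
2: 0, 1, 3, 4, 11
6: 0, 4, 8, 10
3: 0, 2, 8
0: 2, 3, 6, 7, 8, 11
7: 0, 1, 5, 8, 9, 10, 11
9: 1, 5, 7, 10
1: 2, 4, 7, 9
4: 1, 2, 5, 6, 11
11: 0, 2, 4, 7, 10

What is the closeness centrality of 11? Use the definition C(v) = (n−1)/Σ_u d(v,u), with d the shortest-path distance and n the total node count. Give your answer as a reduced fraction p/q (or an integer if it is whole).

11/17

Distances from 11: 0:1, 1:2, 2:1, 3:2, 4:1, 5:2, 6:2, 7:1, 8:2, 9:2, 10:1. Sum = 17.
n = 12, so closeness = 11/17.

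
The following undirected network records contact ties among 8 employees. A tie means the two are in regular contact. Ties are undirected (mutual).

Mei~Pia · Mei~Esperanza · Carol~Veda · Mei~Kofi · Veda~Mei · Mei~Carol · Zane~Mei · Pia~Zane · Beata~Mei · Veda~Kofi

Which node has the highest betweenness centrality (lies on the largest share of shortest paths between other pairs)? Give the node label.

Unnormalized betweenness of each node: Beata:0, Carol:0, Esperanza:0, Kofi:0, Mei:35/2, Pia:0, Veda:1/2, Zane:0.
Mei has the largest value, 35/2, making it the main broker — the node through which the most shortest paths run.

Mei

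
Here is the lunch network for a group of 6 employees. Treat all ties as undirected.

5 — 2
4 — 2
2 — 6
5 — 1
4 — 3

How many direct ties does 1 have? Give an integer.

1 is directly tied to 5. That is 1 neighbor, so the degree of 1 is 1.

1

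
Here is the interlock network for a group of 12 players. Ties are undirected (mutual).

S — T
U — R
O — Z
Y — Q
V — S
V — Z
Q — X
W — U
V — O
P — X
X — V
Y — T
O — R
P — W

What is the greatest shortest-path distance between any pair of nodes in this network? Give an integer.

5

Eccentricity of each node (its greatest distance to any other): O:4, P:4, Q:4, R:5, S:4, T:5, U:5, V:3, W:5, X:3, Y:5, Z:4.
The maximum eccentricity is 5, realized for instance by the pair R–Y via R – O – V – S – T – Y. So the diameter is 5.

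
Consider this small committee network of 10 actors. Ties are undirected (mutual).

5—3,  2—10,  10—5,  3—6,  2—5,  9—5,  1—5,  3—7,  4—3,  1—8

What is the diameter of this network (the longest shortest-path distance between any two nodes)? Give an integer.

Eccentricity of each node (its greatest distance to any other): 1:3, 2:3, 3:3, 4:4, 5:2, 6:4, 7:4, 8:4, 9:3, 10:3.
The maximum eccentricity is 4, realized for instance by the pair 7–8 via 7 – 3 – 5 – 1 – 8. So the diameter is 4.

4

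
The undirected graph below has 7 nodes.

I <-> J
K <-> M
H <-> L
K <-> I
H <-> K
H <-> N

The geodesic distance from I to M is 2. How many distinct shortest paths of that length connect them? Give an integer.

1

The shortest distance is 2, and the only length-2 path is I–K–M. So there is exactly 1 shortest path.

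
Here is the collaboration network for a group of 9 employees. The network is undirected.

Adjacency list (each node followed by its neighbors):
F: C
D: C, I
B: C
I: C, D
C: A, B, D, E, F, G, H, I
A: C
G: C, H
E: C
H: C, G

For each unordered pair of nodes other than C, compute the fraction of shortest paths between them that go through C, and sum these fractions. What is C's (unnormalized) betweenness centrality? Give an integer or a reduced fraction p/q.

26

Pairs whose geodesics pass through C — A–B: 1; A–I: 1; A–D: 1; A–E: 1; A–F: 1; A–H: 1; A–G: 1; B–I: 1; B–D: 1; B–E: 1; B–F: 1; B–H: 1; B–G: 1; I–E: 1 … (+12 more pairs).
All other pairs contribute 0.
Summing the contributions gives betweenness(C) = 26.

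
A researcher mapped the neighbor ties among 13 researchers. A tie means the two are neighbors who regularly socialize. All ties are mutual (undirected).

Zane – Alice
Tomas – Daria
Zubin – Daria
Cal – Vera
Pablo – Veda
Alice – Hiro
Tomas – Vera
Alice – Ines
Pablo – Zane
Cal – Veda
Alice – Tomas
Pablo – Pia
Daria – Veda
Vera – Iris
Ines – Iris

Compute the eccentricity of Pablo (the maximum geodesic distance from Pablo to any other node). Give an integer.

4

Distances from Pablo: Alice:2, Cal:2, Daria:2, Hiro:3, Ines:3, Iris:4, Pia:1, Tomas:3, Veda:1, Vera:3, Zane:1, Zubin:3.
The largest is 4 (to Iris), so the eccentricity of Pablo is 4.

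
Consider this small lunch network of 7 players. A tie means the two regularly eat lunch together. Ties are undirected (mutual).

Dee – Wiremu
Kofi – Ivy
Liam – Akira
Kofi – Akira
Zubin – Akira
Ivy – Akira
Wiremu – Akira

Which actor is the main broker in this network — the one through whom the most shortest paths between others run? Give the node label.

Unnormalized betweenness of each node: Akira:13, Dee:0, Ivy:0, Kofi:0, Liam:0, Wiremu:5, Zubin:0.
Akira has the largest value, 13, making it the main broker — the node through which the most shortest paths run.

Akira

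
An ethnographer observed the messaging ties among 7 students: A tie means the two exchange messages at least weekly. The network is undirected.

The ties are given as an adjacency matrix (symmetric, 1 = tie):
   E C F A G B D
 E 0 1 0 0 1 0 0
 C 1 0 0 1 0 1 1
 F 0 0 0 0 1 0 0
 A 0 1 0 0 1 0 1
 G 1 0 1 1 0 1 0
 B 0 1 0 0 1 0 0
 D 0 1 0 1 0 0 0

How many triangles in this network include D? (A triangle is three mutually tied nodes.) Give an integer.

1

D's neighbors: A and C.
Neighbor pairs that are themselves tied: D–A–C. Each forms one triangle with D, for 1 in total.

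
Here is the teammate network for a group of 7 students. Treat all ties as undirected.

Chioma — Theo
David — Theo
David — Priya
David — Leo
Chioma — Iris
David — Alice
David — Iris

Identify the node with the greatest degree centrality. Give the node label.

David

Degrees — Alice:1, Chioma:2, David:5, Iris:2, Leo:1, Priya:1, Theo:2.
The maximum is 5, attained only by David.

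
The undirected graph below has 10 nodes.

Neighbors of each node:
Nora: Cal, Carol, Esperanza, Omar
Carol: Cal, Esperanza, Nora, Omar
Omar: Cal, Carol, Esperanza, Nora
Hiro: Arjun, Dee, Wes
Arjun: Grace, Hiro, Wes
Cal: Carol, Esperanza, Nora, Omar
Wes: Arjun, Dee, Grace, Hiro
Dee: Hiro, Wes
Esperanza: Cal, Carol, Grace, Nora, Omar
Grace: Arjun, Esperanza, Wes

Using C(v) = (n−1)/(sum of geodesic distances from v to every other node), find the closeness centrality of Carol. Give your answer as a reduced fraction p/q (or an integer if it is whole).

Distances from Carol: Arjun:3, Cal:1, Dee:4, Esperanza:1, Grace:2, Hiro:4, Nora:1, Omar:1, Wes:3. Sum = 20.
n = 10, so closeness = 9/20.

9/20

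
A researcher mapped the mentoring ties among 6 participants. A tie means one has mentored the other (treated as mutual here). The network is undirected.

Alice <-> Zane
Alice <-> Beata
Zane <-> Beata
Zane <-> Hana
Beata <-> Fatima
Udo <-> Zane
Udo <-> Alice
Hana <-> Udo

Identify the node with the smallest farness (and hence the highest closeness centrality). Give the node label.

Zane

Farness (sum of distances to all others) for each node — Alice:7, Beata:7, Fatima:11, Hana:9, Udo:8, Zane:6.
The smallest farness is 6, for Zane, so Zane has the highest closeness.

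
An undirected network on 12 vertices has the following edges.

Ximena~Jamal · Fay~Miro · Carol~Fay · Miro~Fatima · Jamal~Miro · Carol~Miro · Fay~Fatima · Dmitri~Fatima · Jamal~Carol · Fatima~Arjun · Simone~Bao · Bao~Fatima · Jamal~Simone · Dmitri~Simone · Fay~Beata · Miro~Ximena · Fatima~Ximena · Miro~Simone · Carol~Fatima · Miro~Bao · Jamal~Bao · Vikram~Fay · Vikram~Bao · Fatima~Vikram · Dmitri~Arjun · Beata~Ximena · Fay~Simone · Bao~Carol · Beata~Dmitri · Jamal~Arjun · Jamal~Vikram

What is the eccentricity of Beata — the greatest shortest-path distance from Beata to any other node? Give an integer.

Distances from Beata: Arjun:2, Bao:3, Carol:2, Dmitri:1, Fatima:2, Fay:1, Jamal:2, Miro:2, Simone:2, Vikram:2, Ximena:1.
The largest is 3 (to Bao), so the eccentricity of Beata is 3.

3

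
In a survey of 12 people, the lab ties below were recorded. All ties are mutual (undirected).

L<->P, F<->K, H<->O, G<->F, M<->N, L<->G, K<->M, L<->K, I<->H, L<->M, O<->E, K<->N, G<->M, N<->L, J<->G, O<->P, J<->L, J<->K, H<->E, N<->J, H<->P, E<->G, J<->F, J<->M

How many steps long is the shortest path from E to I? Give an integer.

2

One shortest route is E – H – I, which uses 2 edges, and E and I are not directly tied, so nothing shorter exists. So d(E,I) = 2.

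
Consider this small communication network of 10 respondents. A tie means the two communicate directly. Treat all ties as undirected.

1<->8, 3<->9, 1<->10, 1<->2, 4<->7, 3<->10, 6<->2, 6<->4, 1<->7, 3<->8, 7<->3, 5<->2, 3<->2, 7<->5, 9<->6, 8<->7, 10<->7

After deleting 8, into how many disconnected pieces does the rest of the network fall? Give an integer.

1

8's neighbors (1, 3, and 7) remain reachable from one another through other ties, so the rest of the network stays in one piece.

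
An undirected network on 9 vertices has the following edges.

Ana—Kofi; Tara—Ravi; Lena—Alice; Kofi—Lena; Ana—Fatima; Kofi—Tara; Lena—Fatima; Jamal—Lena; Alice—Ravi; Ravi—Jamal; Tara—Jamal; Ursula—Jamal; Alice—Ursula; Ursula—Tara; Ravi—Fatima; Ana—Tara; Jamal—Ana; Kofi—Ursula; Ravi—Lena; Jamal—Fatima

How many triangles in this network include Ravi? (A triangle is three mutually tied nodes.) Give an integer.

Ravi's neighbors: Alice, Fatima, Jamal, Lena, and Tara.
Neighbor pairs that are themselves tied: Ravi–Alice–Lena; Ravi–Fatima–Jamal; Ravi–Fatima–Lena; Ravi–Jamal–Lena; Ravi–Jamal–Tara. Each forms one triangle with Ravi, for 5 in total.

5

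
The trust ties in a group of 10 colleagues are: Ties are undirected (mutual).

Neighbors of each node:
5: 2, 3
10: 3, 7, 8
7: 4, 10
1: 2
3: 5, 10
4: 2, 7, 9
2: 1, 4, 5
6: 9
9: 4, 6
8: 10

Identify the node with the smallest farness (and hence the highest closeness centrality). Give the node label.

4

Farness (sum of distances to all others) for each node — 1:27, 2:19, 3:23, 4:17, 5:21, 6:31, 7:19, 8:29, 9:23, 10:21.
The smallest farness is 17, for 4, so 4 has the highest closeness.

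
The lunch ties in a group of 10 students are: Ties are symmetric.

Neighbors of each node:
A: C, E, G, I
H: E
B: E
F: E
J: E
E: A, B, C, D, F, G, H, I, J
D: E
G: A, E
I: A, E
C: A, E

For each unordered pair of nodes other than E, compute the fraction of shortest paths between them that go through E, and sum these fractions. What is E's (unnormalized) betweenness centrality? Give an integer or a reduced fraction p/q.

Pairs whose geodesics pass through E — D–B: 1; D–J: 1; D–A: 1; D–I: 1; D–C: 1; D–H: 1; D–F: 1; D–G: 1; B–J: 1; B–A: 1; B–I: 1; B–C: 1; B–H: 1; B–F: 1 … (+19 more pairs).
All other pairs contribute 0.
Summing the contributions gives betweenness(E) = 63/2.

63/2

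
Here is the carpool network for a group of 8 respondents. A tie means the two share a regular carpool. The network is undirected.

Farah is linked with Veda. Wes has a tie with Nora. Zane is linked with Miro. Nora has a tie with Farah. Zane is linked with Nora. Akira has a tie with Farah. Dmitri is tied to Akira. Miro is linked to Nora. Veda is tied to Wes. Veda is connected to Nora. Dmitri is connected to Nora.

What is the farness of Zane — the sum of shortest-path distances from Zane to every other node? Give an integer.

13

Distances from Zane: Akira:3, Dmitri:2, Farah:2, Miro:1, Nora:1, Veda:2, Wes:2.
Sum = 3 + 2 + 2 + 1 + 1 + 2 + 2 = 13.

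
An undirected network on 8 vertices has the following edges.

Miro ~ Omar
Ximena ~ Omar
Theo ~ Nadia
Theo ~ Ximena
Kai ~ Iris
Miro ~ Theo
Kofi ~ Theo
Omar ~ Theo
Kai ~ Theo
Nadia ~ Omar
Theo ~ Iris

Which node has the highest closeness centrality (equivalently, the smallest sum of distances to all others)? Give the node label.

Theo

Farness (sum of distances to all others) for each node — Iris:12, Kai:12, Kofi:13, Miro:12, Nadia:12, Omar:10, Theo:7, Ximena:12.
The smallest farness is 7, for Theo, so Theo has the highest closeness.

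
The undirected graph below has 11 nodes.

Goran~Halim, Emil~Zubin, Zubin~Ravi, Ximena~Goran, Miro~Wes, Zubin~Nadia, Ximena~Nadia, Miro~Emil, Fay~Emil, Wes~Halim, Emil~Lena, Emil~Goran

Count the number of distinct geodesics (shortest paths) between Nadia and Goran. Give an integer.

The shortest distance is 2, and the only length-2 path is Nadia–Ximena–Goran. So there is exactly 1 shortest path.

1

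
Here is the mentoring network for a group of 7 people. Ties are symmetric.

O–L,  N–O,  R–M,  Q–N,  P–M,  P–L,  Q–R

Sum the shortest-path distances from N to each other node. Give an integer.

12

Distances from N: L:2, M:3, O:1, P:3, Q:1, R:2.
Sum = 2 + 3 + 1 + 3 + 1 + 2 = 12.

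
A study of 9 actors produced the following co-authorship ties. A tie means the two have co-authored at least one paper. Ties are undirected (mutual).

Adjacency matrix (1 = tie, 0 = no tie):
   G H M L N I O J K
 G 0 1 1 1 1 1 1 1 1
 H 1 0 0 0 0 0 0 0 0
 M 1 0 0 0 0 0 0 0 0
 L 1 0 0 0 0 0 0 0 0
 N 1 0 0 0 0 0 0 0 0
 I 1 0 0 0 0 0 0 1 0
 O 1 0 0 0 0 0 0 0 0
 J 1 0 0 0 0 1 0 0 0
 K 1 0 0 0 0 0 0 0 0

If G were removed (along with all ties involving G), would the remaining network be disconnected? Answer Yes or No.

Removing G leaves {H} with no path to {M}, so the network splits into 7 components. G is a cut vertex.

Yes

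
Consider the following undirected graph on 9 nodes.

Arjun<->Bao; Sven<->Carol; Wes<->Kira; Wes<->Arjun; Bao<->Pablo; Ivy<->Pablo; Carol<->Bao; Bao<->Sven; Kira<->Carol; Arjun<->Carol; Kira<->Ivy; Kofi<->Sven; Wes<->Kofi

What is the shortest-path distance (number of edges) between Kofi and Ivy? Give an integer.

One shortest route is Kofi – Wes – Kira – Ivy, which uses 3 edges, and at distance 2 from Kofi we only reach {Arjun, Bao, Carol, Kira}, which does not include Ivy. So d(Kofi,Ivy) = 3.

3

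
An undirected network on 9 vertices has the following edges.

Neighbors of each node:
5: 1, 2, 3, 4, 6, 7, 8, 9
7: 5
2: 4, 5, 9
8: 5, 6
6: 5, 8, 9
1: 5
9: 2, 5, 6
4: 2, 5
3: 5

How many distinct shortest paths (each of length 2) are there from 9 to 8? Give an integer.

2

The shortest distance is 2. The length-2 paths are: 9–5–8; 9–6–8.
That gives 2 distinct shortest paths.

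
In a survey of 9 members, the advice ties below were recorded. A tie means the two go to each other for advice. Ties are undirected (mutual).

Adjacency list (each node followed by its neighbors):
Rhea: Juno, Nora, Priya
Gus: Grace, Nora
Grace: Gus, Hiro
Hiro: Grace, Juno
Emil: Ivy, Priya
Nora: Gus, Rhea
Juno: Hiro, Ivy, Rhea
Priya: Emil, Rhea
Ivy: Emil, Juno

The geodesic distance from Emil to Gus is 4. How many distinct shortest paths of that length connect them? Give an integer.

1

The shortest distance is 4, and the only length-4 path is Emil–Priya–Rhea–Nora–Gus. So there is exactly 1 shortest path.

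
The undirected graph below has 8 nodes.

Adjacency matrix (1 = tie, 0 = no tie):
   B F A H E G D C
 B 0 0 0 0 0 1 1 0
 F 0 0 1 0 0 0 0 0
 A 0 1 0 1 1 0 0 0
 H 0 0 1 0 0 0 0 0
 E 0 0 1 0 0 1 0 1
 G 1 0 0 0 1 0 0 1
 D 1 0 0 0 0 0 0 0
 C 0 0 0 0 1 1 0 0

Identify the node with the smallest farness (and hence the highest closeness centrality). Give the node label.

E

Farness (sum of distances to all others) for each node — A:14, B:17, C:15, D:23, E:12, F:20, G:13, H:20.
The smallest farness is 12, for E, so E has the highest closeness.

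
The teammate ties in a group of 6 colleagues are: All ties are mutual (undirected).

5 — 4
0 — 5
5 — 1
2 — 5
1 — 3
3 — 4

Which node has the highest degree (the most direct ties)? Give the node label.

Degrees — 0:1, 1:2, 2:1, 3:2, 4:2, 5:4.
The maximum is 4, attained only by 5.

5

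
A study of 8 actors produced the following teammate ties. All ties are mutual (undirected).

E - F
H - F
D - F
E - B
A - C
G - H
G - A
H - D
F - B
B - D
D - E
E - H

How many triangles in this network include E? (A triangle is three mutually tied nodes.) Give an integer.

E's neighbors: B, D, F, and H.
Neighbor pairs that are themselves tied: E–B–D; E–B–F; E–D–F; E–D–H; E–F–H. Each forms one triangle with E, for 5 in total.

5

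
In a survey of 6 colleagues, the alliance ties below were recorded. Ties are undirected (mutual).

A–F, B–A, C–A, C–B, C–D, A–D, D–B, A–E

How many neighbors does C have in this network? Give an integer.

C is directly tied to A, B, and D. That is 3 neighbors, so the degree of C is 3.

3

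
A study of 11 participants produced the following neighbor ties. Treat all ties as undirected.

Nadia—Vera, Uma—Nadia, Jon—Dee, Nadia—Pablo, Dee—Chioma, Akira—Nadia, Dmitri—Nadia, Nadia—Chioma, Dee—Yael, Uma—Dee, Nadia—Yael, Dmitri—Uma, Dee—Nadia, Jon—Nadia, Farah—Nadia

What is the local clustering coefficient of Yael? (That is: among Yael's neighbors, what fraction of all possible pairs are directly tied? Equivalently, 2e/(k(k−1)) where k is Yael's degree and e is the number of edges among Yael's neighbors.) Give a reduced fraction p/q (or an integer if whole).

Yael's neighbors: Dee and Nadia (k = 2).
Possible neighbor pairs: C(2,2) = 1. Edges among them: Dee–Nadia → e = 1.
Clustering(Yael) = 1/1.

1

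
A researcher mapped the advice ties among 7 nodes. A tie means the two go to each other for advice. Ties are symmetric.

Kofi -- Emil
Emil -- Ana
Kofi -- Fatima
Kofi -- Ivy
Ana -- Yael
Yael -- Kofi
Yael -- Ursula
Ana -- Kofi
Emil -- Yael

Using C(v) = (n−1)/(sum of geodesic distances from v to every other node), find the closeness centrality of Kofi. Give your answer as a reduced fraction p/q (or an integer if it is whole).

Distances from Kofi: Ana:1, Emil:1, Fatima:1, Ivy:1, Ursula:2, Yael:1. Sum = 7.
n = 7, so closeness = 6/7.

6/7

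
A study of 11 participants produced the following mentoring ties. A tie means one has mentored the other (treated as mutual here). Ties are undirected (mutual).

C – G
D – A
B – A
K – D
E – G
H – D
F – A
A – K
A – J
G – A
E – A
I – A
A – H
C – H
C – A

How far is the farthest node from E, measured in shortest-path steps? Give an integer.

Distances from E: A:1, B:2, C:2, D:2, F:2, G:1, H:2, I:2, J:2, K:2.
The largest is 2 (to H, B, C, D, K, J, I, and F), so the eccentricity of E is 2.

2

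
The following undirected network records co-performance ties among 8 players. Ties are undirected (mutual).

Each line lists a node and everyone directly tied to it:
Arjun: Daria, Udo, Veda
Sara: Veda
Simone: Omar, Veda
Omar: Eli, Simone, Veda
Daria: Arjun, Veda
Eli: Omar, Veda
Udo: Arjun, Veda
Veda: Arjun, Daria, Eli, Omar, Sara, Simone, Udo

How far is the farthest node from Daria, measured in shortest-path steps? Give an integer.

2

Distances from Daria: Arjun:1, Eli:2, Omar:2, Sara:2, Simone:2, Udo:2, Veda:1.
The largest is 2 (to Eli, Omar, Udo, Simone, and Sara), so the eccentricity of Daria is 2.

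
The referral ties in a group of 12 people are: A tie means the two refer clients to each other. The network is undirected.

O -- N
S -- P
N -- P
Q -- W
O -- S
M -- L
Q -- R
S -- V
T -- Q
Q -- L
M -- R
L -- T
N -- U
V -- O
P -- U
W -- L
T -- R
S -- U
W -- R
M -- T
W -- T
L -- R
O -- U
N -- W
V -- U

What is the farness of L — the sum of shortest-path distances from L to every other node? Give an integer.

24

Distances from L: M:1, N:2, O:3, P:3, Q:1, R:1, S:4, T:1, U:3, V:4, W:1.
Sum = 1 + 2 + 3 + 3 + 1 + 1 + 4 + 1 + 3 + 4 + 1 = 24.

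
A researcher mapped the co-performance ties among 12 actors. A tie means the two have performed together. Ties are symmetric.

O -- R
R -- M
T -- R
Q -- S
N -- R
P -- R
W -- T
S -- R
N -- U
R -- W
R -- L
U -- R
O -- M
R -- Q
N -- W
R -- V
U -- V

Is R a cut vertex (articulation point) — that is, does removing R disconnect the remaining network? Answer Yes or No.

Removing R leaves {Q and S} with no path to {M and O}, so the network splits into 5 components. R is a cut vertex.

Yes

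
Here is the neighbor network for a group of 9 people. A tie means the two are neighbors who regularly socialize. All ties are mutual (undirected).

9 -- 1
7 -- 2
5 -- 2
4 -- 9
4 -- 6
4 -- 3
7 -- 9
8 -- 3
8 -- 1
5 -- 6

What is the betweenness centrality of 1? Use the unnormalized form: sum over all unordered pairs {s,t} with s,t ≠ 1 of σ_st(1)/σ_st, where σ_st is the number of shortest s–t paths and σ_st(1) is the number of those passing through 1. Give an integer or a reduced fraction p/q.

3

Pairs whose geodesics pass through 1 — 2–8: 1; 7–8: 1; 9–8: 1.
All other pairs contribute 0.
Summing the contributions gives betweenness(1) = 3.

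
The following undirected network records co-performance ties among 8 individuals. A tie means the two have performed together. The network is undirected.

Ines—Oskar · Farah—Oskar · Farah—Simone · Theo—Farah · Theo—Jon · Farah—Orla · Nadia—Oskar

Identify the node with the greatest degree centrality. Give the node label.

Degrees — Farah:4, Ines:1, Jon:1, Nadia:1, Orla:1, Oskar:3, Simone:1, Theo:2.
The maximum is 4, attained only by Farah.

Farah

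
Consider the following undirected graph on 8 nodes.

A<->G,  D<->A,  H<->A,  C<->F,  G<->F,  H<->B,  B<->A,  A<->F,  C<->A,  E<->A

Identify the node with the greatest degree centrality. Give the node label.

A

Degrees — A:7, B:2, C:2, D:1, E:1, F:3, G:2, H:2.
The maximum is 7, attained only by A.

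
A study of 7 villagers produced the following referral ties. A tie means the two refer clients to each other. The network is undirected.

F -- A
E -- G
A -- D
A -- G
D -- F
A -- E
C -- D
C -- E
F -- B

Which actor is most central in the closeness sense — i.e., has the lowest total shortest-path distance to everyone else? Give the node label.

A

Farness (sum of distances to all others) for each node — A:8, B:14, C:11, D:9, E:10, F:9, G:11.
The smallest farness is 8, for A, so A has the highest closeness.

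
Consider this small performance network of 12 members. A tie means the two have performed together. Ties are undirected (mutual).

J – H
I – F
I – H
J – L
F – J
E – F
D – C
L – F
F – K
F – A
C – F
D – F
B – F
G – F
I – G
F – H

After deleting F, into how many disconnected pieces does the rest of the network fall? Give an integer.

Without F, the remaining ties split the others into: {C, D}; {G, H, I, J, L}; {E}; {A}; {K}; {B}.
That's 6 separate components.

6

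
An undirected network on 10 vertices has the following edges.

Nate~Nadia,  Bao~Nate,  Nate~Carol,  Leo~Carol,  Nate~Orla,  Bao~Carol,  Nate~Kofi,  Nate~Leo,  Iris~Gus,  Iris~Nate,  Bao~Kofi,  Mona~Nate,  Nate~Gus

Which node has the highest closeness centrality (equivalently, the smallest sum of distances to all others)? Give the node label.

Nate

Farness (sum of distances to all others) for each node — Bao:15, Carol:15, Gus:16, Iris:16, Kofi:16, Leo:16, Mona:17, Nadia:17, Nate:9, Orla:17.
The smallest farness is 9, for Nate, so Nate has the highest closeness.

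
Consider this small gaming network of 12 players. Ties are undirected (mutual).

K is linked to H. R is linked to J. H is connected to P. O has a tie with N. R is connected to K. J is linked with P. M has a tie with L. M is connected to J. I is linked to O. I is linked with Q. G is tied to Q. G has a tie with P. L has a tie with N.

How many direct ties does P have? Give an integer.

P is directly tied to G, H, and J. That is 3 neighbors, so the degree of P is 3.

3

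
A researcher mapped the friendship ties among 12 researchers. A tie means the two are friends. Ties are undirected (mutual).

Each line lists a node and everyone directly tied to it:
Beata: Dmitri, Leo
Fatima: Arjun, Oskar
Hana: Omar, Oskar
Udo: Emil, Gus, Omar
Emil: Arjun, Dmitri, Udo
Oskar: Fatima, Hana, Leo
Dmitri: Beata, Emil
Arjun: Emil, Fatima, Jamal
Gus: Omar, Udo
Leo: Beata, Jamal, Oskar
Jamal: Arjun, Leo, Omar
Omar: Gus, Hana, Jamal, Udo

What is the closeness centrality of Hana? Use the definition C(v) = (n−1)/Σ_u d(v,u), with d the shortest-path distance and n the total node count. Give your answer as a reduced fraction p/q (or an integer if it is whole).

Distances from Hana: Arjun:3, Beata:3, Dmitri:4, Emil:3, Fatima:2, Gus:2, Jamal:2, Leo:2, Omar:1, Oskar:1, Udo:2. Sum = 25.
n = 12, so closeness = 11/25.

11/25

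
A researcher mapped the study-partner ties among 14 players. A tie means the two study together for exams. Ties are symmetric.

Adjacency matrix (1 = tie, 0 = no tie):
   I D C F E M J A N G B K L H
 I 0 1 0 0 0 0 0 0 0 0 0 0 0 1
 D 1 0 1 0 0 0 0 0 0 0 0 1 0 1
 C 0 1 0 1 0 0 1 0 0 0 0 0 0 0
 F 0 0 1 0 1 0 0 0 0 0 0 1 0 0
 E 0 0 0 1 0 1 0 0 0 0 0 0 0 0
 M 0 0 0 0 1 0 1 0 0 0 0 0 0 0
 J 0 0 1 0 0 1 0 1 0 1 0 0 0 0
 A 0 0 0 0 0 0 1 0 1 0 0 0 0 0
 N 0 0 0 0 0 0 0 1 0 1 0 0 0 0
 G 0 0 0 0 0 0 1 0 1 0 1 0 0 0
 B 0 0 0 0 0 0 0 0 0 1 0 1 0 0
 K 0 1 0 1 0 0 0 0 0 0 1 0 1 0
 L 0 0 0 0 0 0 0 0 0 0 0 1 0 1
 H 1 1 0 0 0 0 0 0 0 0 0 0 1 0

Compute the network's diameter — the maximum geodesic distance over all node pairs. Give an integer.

Eccentricity of each node (its greatest distance to any other): A:5, B:3, C:3, D:4, E:4, F:4, G:4, H:5, I:5, J:4, K:4, L:5, M:4, N:5.
The maximum eccentricity is 5, realized for instance by the pair I–N via I – D – K – B – G – N. So the diameter is 5.

5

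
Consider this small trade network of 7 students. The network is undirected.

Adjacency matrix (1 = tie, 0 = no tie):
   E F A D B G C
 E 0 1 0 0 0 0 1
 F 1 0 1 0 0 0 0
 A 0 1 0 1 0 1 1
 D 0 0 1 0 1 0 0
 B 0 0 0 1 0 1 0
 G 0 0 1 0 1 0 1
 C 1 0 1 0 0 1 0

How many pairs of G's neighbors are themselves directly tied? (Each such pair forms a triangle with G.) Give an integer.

1

G's neighbors: A, B, and C.
Neighbor pairs that are themselves tied: G–A–C. Each forms one triangle with G, for 1 in total.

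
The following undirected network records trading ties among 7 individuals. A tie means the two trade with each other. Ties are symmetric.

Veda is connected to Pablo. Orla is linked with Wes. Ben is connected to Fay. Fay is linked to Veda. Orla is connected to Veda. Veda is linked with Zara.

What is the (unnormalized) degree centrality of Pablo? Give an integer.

1

Pablo is directly tied to Veda. That is 1 neighbor, so the degree of Pablo is 1.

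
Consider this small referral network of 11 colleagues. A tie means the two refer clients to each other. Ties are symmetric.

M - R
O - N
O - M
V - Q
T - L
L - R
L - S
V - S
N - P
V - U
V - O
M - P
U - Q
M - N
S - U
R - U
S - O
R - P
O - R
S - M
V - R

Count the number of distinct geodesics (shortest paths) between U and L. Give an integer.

2

The shortest distance is 2. The length-2 paths are: U–S–L; U–R–L.
That gives 2 distinct shortest paths.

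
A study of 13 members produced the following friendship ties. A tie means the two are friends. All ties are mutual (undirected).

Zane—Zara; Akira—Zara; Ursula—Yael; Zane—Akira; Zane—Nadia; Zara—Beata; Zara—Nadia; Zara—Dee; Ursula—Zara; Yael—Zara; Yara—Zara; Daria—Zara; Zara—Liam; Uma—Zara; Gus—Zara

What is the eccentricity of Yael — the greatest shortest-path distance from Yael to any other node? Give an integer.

Distances from Yael: Akira:2, Beata:2, Daria:2, Dee:2, Gus:2, Liam:2, Nadia:2, Uma:2, Ursula:1, Yara:2, Zane:2, Zara:1.
The largest is 2 (to Nadia, Dee, Zane, Daria, Akira, Uma, Yara, Gus, Beata, and Liam), so the eccentricity of Yael is 2.

2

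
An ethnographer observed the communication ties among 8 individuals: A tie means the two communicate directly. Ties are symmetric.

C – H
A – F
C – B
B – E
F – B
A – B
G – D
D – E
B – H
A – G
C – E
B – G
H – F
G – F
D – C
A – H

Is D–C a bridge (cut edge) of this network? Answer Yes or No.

Even without that edge, D still reaches C via D – E – C, so the network stays connected. Not a bridge.

No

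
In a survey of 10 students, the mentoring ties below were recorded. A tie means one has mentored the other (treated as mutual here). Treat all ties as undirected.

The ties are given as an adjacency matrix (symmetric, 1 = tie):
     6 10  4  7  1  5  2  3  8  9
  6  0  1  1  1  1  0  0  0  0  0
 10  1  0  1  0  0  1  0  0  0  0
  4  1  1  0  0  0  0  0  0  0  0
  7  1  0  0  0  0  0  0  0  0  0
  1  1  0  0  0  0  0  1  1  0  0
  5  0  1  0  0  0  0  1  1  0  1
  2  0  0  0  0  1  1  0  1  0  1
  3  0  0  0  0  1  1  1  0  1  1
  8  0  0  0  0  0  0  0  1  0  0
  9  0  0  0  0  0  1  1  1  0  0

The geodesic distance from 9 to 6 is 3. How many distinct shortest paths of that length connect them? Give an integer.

The shortest distance is 3. The length-3 paths are: 9–5–10–6; 9–2–1–6; 9–3–1–6.
That gives 3 distinct shortest paths.

3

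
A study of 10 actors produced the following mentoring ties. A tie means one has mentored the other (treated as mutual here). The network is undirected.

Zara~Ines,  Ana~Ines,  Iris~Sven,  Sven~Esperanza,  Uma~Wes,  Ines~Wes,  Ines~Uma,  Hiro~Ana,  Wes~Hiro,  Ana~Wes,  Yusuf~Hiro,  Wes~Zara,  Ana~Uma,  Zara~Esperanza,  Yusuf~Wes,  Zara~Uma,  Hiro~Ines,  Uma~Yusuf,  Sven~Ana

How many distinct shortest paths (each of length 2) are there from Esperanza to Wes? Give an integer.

The shortest distance is 2, and the only length-2 path is Esperanza–Zara–Wes. So there is exactly 1 shortest path.

1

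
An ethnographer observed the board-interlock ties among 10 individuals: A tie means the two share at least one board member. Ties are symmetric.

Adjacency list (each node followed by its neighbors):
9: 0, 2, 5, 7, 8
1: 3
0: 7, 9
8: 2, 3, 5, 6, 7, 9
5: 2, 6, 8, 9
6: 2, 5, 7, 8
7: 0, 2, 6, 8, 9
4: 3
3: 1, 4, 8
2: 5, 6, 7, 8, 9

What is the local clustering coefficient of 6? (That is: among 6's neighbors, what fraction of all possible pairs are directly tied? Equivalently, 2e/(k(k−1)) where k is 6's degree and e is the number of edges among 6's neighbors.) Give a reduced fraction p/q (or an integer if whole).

6's neighbors: 2, 5, 7, and 8 (k = 4).
Possible neighbor pairs: C(4,2) = 6. Edges among them: 2–5, 2–7, 2–8, 5–8, 7–8 → e = 5.
Clustering(6) = 5/6.

5/6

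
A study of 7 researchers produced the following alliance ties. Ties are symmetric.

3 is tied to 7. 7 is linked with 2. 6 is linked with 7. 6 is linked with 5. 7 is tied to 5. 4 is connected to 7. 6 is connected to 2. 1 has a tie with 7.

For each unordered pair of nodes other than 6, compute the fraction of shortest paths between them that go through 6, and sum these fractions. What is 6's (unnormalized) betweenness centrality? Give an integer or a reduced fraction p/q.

Pairs whose geodesics pass through 6 — 2–5: 1/2.
All other pairs contribute 0.
Summing the contributions gives betweenness(6) = 1/2.

1/2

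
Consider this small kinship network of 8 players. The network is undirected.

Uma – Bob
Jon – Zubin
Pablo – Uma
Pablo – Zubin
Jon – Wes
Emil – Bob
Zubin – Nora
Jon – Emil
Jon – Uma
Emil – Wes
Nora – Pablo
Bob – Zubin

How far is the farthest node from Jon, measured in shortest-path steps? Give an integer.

2

Distances from Jon: Bob:2, Emil:1, Nora:2, Pablo:2, Uma:1, Wes:1, Zubin:1.
The largest is 2 (to Bob, Pablo, and Nora), so the eccentricity of Jon is 2.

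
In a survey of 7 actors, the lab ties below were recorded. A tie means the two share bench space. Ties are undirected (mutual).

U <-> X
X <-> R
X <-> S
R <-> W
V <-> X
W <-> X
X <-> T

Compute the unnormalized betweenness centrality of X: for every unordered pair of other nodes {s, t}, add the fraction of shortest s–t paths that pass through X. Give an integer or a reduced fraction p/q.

14

Pairs whose geodesics pass through X — W–S: 1; W–V: 1; W–T: 1; W–U: 1; S–V: 1; S–T: 1; S–U: 1; S–R: 1; V–T: 1; V–U: 1; V–R: 1; T–U: 1; T–R: 1; U–R: 1.
All other pairs contribute 0.
Summing the contributions gives betweenness(X) = 14.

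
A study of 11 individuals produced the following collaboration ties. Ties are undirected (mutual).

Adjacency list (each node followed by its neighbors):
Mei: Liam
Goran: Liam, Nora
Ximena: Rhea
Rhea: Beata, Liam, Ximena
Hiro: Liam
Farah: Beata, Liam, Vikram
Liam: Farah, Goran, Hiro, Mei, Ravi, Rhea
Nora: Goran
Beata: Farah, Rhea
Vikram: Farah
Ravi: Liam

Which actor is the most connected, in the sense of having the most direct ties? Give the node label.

Liam

Degrees — Beata:2, Farah:3, Goran:2, Hiro:1, Liam:6, Mei:1, Nora:1, Ravi:1, Rhea:3, Vikram:1, Ximena:1.
The maximum is 6, attained only by Liam.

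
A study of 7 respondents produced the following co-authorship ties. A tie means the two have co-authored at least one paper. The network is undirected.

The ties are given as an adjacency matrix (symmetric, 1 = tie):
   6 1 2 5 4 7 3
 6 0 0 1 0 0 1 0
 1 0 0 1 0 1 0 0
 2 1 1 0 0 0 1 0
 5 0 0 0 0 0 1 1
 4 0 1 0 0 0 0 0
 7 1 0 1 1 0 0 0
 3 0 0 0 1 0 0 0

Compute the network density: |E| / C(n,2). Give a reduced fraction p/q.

1/3

There are 7 edges and 7 nodes, so the maximum possible is C(7,2) = 21.
Density = 7/21 = 1/3.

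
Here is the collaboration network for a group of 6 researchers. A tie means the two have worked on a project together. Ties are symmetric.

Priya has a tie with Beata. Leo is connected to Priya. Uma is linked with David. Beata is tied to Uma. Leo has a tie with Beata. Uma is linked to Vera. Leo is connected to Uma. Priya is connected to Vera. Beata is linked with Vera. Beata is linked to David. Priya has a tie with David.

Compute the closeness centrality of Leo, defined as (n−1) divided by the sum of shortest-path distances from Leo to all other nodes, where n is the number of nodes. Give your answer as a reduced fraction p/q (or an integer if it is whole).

Distances from Leo: Beata:1, David:2, Priya:1, Uma:1, Vera:2. Sum = 7.
n = 6, so closeness = 5/7.

5/7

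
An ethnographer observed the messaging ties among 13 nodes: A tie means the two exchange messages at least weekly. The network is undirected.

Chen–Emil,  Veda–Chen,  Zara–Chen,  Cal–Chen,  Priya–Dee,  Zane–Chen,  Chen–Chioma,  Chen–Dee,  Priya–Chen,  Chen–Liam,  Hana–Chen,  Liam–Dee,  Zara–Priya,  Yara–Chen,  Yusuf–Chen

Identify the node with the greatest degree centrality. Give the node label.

Chen

Degrees — Cal:1, Chen:12, Chioma:1, Dee:3, Emil:1, Hana:1, Liam:2, Priya:3, Veda:1, Yara:1, Yusuf:1, Zane:1, Zara:2.
The maximum is 12, attained only by Chen.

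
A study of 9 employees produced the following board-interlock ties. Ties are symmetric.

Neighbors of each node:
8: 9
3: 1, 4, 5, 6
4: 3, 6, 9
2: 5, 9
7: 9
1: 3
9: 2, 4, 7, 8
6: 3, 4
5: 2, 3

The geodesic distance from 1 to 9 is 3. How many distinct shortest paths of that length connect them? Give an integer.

1

The shortest distance is 3, and the only length-3 path is 1–3–4–9. So there is exactly 1 shortest path.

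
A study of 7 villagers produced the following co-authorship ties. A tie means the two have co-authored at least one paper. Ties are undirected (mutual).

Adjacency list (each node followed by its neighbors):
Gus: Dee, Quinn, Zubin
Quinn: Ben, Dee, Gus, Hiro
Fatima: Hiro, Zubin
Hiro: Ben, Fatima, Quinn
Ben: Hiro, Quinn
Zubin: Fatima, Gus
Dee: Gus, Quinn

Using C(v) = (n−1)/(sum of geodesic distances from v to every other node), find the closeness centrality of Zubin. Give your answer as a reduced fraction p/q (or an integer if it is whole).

6/11

Distances from Zubin: Ben:3, Dee:2, Fatima:1, Gus:1, Hiro:2, Quinn:2. Sum = 11.
n = 7, so closeness = 6/11.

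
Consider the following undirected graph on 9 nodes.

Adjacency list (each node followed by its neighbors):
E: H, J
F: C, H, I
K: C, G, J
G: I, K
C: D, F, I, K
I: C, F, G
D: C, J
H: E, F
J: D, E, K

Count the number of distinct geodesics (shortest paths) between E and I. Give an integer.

1

The shortest distance is 3, and the only length-3 path is E–H–F–I. So there is exactly 1 shortest path.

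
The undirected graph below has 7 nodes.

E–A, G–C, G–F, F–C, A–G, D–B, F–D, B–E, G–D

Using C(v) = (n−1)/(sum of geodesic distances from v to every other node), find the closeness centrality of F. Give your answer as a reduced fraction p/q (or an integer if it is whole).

Distances from F: A:2, B:2, C:1, D:1, E:3, G:1. Sum = 10.
n = 7, so closeness = 6/10 = 3/5.

3/5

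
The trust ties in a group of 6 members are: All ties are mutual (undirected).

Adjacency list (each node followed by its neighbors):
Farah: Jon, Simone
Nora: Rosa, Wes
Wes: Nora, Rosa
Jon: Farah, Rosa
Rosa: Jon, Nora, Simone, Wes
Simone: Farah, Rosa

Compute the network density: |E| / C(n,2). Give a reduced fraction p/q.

There are 7 edges and 6 nodes, so the maximum possible is C(6,2) = 15.
Density = 7/15.

7/15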